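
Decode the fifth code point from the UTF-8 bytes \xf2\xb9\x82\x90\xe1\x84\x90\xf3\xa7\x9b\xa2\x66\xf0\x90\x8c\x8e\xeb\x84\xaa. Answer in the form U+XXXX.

Offset 0: leading byte 0xF2 = 11110010 → 4-byte char #1 = F2 B9 82 90.
Offset 4: leading byte 0xE1 = 11100001 → 3-byte char #2 = E1 84 90.
Offset 7: leading byte 0xF3 = 11110011 → 4-byte char #3 = F3 A7 9B A2.
Offset 11: leading byte 0x66 = 01100110 → 1-byte char #4 = 66.
Offset 12: leading byte 0xF0 = 11110000 → 4-byte char #5 = F0 90 8C 8E.
Leading byte 0xF0 = 11110000 matches 11110xxx → 4-byte sequence.
Byte 1: 0xF0 = 11110000, payload 000 (3 bits).
Byte 2: 0x90 = 10010000 (10xxxxxx ✓), payload 010000.
Byte 3: 0x8C = 10001100 (10xxxxxx ✓), payload 001100.
Byte 4: 0x8E = 10001110 (10xxxxxx ✓), payload 001110.
Concatenate: 000010000001100001110 = 0x1030E (21 bits → U+1030E).

U+1030E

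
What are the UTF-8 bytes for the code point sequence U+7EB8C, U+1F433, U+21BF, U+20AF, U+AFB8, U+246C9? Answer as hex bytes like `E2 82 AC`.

F1 BE AE 8C F0 9F 90 B3 E2 86 BF E2 82 AF EA BE B8 F0 A4 9B 89

U+7EB8C: 4-byte form → F1 BE AE 8C.
U+1F433: 4-byte form → F0 9F 90 B3.
U+21BF: 3-byte form → E2 86 BF.
U+20AF: 3-byte form → E2 82 AF.
U+AFB8: 3-byte form → EA BE B8.
U+246C9: 4-byte form → F0 A4 9B 89.
Concatenated (21 bytes): F1 BE AE 8C F0 9F 90 B3 E2 86 BF E2 82 AF EA BE B8 F0 A4 9B 89.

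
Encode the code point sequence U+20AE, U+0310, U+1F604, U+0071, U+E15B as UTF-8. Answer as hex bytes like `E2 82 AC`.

U+20AE: 3-byte form → E2 82 AE.
U+0310: 2-byte form → CC 90.
U+1F604: 4-byte form → F0 9F 98 84.
U+0071: 1-byte form → 71.
U+E15B: 3-byte form → EE 85 9B.
Concatenated (13 bytes): E2 82 AE CC 90 F0 9F 98 84 71 EE 85 9B.

E2 82 AE CC 90 F0 9F 98 84 71 EE 85 9B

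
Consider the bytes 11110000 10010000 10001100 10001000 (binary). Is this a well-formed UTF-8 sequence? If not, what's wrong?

Leading byte 0xF0 = 11110000 → 4-byte form.
Continuation bytes 0x90=10010000, 0x8C=10001100, 0x88=10001000 all match 10xxxxxx.
Decoded value 0x10308 is ≥ 0x10000 (shortest form) and not a surrogate.

valid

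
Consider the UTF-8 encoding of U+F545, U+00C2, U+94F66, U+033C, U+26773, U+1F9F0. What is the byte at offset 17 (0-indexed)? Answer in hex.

0xA7

U+F545 → 3-byte form EF 95 85 at offsets 0–2.
U+00C2 → 2-byte form C3 82 at offsets 3–4.
U+94F66 → 4-byte form F2 94 BD A6 at offsets 5–8.
U+033C → 2-byte form CC BC at offsets 9–10.
U+26773 → 4-byte form F0 A6 9D B3 at offsets 11–14.
U+1F9F0 → 4-byte form F0 9F A7 B0 at offsets 15–18.
Offset 17 falls in char 6's range; it's byte 3 of F0 9F A7 B0 = 0xA7.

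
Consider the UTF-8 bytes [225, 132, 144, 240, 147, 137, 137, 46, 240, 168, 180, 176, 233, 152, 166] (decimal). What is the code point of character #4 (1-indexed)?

U+28D30

Offset 0: leading byte 0xE1 = 11100001 → 3-byte char #1 = E1 84 90.
Offset 3: leading byte 0xF0 = 11110000 → 4-byte char #2 = F0 93 89 89.
Offset 7: leading byte 0x2E = 00101110 → 1-byte char #3 = 2E.
Offset 8: leading byte 0xF0 = 11110000 → 4-byte char #4 = F0 A8 B4 B0.
Leading byte 0xF0 = 11110000 matches 11110xxx → 4-byte sequence.
Byte 1: 0xF0 = 11110000, payload 000 (3 bits).
Byte 2: 0xA8 = 10101000 (10xxxxxx ✓), payload 101000.
Byte 3: 0xB4 = 10110100 (10xxxxxx ✓), payload 110100.
Byte 4: 0xB0 = 10110000 (10xxxxxx ✓), payload 110000.
Concatenate: 000101000110100110000 = 0x28D30 (21 bits → U+28D30).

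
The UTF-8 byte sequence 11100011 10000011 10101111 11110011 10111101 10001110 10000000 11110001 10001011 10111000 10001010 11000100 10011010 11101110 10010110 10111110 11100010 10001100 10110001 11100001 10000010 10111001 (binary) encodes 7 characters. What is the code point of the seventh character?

U+10B9

Offset 0: leading byte 0xE3 = 11100011 → 3-byte char #1 = E3 83 AF.
Offset 3: leading byte 0xF3 = 11110011 → 4-byte char #2 = F3 BD 8E 80.
Offset 7: leading byte 0xF1 = 11110001 → 4-byte char #3 = F1 8B B8 8A.
Offset 11: leading byte 0xC4 = 11000100 → 2-byte char #4 = C4 9A.
Offset 13: leading byte 0xEE = 11101110 → 3-byte char #5 = EE 96 BE.
Offset 16: leading byte 0xE2 = 11100010 → 3-byte char #6 = E2 8C B1.
Offset 19: leading byte 0xE1 = 11100001 → 3-byte char #7 = E1 82 B9.
Leading byte 0xE1 = 11100001 matches 1110xxxx → 3-byte sequence.
Byte 1: 0xE1 = 11100001, payload 0001 (4 bits).
Byte 2: 0x82 = 10000010 (10xxxxxx ✓), payload 000010.
Byte 3: 0xB9 = 10111001 (10xxxxxx ✓), payload 111001.
Concatenate: 0001000010111001 = 0x10B9 (16 bits → U+10B9).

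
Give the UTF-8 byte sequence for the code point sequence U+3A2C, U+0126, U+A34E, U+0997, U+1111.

U+3A2C: 3-byte form → E3 A8 AC.
U+0126: 2-byte form → C4 A6.
U+A34E: 3-byte form → EA 8D 8E.
U+0997: 3-byte form → E0 A6 97.
U+1111: 3-byte form → E1 84 91.
Concatenated (14 bytes): E3 A8 AC C4 A6 EA 8D 8E E0 A6 97 E1 84 91.

E3 A8 AC C4 A6 EA 8D 8E E0 A6 97 E1 84 91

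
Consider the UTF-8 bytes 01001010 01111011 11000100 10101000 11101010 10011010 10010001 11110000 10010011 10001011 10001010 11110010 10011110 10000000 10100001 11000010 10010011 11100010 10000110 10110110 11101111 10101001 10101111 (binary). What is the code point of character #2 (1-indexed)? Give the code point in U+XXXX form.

Offset 0: leading byte 0x4A = 01001010 → 1-byte char #1 = 4A.
Offset 1: leading byte 0x7B = 01111011 → 1-byte char #2 = 7B.
Leading byte 0x7B = 01111011 matches 0xxxxxxx → 1-byte sequence.
Byte 1: 0x7B = 01111011, payload 1111011 (7 bits).
Concatenate: 1111011 = 0x7B (7 bits → U+007B).

U+007B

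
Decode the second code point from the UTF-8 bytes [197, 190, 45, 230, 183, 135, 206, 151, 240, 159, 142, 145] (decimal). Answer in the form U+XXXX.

U+002D

Offset 0: leading byte 0xC5 = 11000101 → 2-byte char #1 = C5 BE.
Offset 2: leading byte 0x2D = 00101101 → 1-byte char #2 = 2D.
Leading byte 0x2D = 00101101 matches 0xxxxxxx → 1-byte sequence.
Byte 1: 0x2D = 00101101, payload 0101101 (7 bits).
Concatenate: 0101101 = 0x2D (7 bits → U+002D).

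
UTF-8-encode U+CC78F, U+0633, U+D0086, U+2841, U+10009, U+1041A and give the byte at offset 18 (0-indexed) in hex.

U+CC78F → 4-byte form F3 8C 9E 8F at offsets 0–3.
U+0633 → 2-byte form D8 B3 at offsets 4–5.
U+D0086 → 4-byte form F3 90 82 86 at offsets 6–9.
U+2841 → 3-byte form E2 A1 81 at offsets 10–12.
U+10009 → 4-byte form F0 90 80 89 at offsets 13–16.
U+1041A → 4-byte form F0 90 90 9A at offsets 17–20.
Offset 18 falls in char 6's range; it's byte 2 of F0 90 90 9A = 0x90.

0x90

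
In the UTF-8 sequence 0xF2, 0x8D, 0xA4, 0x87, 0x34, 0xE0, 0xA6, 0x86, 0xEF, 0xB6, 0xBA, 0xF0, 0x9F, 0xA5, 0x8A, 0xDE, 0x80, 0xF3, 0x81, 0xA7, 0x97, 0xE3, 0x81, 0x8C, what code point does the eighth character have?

U+304C

Offset 0: leading byte 0xF2 = 11110010 → 4-byte char #1 = F2 8D A4 87.
Offset 4: leading byte 0x34 = 00110100 → 1-byte char #2 = 34.
Offset 5: leading byte 0xE0 = 11100000 → 3-byte char #3 = E0 A6 86.
Offset 8: leading byte 0xEF = 11101111 → 3-byte char #4 = EF B6 BA.
Offset 11: leading byte 0xF0 = 11110000 → 4-byte char #5 = F0 9F A5 8A.
Offset 15: leading byte 0xDE = 11011110 → 2-byte char #6 = DE 80.
Offset 17: leading byte 0xF3 = 11110011 → 4-byte char #7 = F3 81 A7 97.
Offset 21: leading byte 0xE3 = 11100011 → 3-byte char #8 = E3 81 8C.
Leading byte 0xE3 = 11100011 matches 1110xxxx → 3-byte sequence.
Byte 1: 0xE3 = 11100011, payload 0011 (4 bits).
Byte 2: 0x81 = 10000001 (10xxxxxx ✓), payload 000001.
Byte 3: 0x8C = 10001100 (10xxxxxx ✓), payload 001100.
Concatenate: 0011000001001100 = 0x304C (16 bits → U+304C).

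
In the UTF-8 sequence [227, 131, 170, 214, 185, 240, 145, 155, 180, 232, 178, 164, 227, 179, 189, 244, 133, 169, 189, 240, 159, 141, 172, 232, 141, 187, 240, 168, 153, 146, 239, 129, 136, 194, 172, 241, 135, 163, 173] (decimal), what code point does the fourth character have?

U+8CA4

Offset 0: leading byte 0xE3 = 11100011 → 3-byte char #1 = E3 83 AA.
Offset 3: leading byte 0xD6 = 11010110 → 2-byte char #2 = D6 B9.
Offset 5: leading byte 0xF0 = 11110000 → 4-byte char #3 = F0 91 9B B4.
Offset 9: leading byte 0xE8 = 11101000 → 3-byte char #4 = E8 B2 A4.
Leading byte 0xE8 = 11101000 matches 1110xxxx → 3-byte sequence.
Byte 1: 0xE8 = 11101000, payload 1000 (4 bits).
Byte 2: 0xB2 = 10110010 (10xxxxxx ✓), payload 110010.
Byte 3: 0xA4 = 10100100 (10xxxxxx ✓), payload 100100.
Concatenate: 1000110010100100 = 0x8CA4 (16 bits → U+8CA4).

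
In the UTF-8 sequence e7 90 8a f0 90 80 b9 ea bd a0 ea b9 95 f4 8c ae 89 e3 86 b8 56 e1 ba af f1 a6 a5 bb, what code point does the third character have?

Offset 0: leading byte 0xE7 = 11100111 → 3-byte char #1 = E7 90 8A.
Offset 3: leading byte 0xF0 = 11110000 → 4-byte char #2 = F0 90 80 B9.
Offset 7: leading byte 0xEA = 11101010 → 3-byte char #3 = EA BD A0.
Leading byte 0xEA = 11101010 matches 1110xxxx → 3-byte sequence.
Byte 1: 0xEA = 11101010, payload 1010 (4 bits).
Byte 2: 0xBD = 10111101 (10xxxxxx ✓), payload 111101.
Byte 3: 0xA0 = 10100000 (10xxxxxx ✓), payload 100000.
Concatenate: 1010111101100000 = 0xAF60 (16 bits → U+AF60).

U+AF60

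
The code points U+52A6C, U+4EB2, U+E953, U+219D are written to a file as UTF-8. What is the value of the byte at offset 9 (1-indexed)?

0xA5

1-indexed offset 9 is 0-indexed offset 8.
U+52A6C → 4-byte form F1 92 A9 AC at offsets 0–3.
U+4EB2 → 3-byte form E4 BA B2 at offsets 4–6.
U+E953 → 3-byte form EE A5 93 at offsets 7–9.
Offset 8 falls in char 3's range; it's byte 2 of EE A5 93 = 0xA5.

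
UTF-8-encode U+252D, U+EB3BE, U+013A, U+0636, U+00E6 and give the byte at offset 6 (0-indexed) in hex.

0xBE

U+252D → 3-byte form E2 94 AD at offsets 0–2.
U+EB3BE → 4-byte form F3 AB 8E BE at offsets 3–6.
Offset 6 falls in char 2's range; it's byte 4 of F3 AB 8E BE = 0xBE.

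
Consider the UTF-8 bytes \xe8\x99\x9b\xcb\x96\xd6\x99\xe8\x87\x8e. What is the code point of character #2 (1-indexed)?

U+02D6

Offset 0: leading byte 0xE8 = 11101000 → 3-byte char #1 = E8 99 9B.
Offset 3: leading byte 0xCB = 11001011 → 2-byte char #2 = CB 96.
Leading byte 0xCB = 11001011 matches 110xxxxx → 2-byte sequence.
Byte 1: 0xCB = 11001011, payload 01011 (5 bits).
Byte 2: 0x96 = 10010110 (10xxxxxx ✓), payload 010110.
Concatenate: 01011010110 = 0x2D6 (11 bits → U+02D6).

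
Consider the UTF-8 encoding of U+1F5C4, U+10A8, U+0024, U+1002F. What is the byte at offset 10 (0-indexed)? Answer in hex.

0x80

U+1F5C4 → 4-byte form F0 9F 97 84 at offsets 0–3.
U+10A8 → 3-byte form E1 82 A8 at offsets 4–6.
U+0024 → 1-byte form 24 at offsets 7–7.
U+1002F → 4-byte form F0 90 80 AF at offsets 8–11.
Offset 10 falls in char 4's range; it's byte 3 of F0 90 80 AF = 0x80.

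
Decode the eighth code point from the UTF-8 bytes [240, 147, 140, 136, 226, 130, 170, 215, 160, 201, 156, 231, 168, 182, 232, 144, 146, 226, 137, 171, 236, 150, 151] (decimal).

U+C597

Offset 0: leading byte 0xF0 = 11110000 → 4-byte char #1 = F0 93 8C 88.
Offset 4: leading byte 0xE2 = 11100010 → 3-byte char #2 = E2 82 AA.
Offset 7: leading byte 0xD7 = 11010111 → 2-byte char #3 = D7 A0.
Offset 9: leading byte 0xC9 = 11001001 → 2-byte char #4 = C9 9C.
Offset 11: leading byte 0xE7 = 11100111 → 3-byte char #5 = E7 A8 B6.
Offset 14: leading byte 0xE8 = 11101000 → 3-byte char #6 = E8 90 92.
Offset 17: leading byte 0xE2 = 11100010 → 3-byte char #7 = E2 89 AB.
Offset 20: leading byte 0xEC = 11101100 → 3-byte char #8 = EC 96 97.
Leading byte 0xEC = 11101100 matches 1110xxxx → 3-byte sequence.
Byte 1: 0xEC = 11101100, payload 1100 (4 bits).
Byte 2: 0x96 = 10010110 (10xxxxxx ✓), payload 010110.
Byte 3: 0x97 = 10010111 (10xxxxxx ✓), payload 010111.
Concatenate: 1100010110010111 = 0xC597 (16 bits → U+C597).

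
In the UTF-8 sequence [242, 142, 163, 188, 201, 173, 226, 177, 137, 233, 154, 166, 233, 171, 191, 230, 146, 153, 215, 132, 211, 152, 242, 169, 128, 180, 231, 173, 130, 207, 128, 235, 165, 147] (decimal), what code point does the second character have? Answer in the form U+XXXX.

U+026D

Offset 0: leading byte 0xF2 = 11110010 → 4-byte char #1 = F2 8E A3 BC.
Offset 4: leading byte 0xC9 = 11001001 → 2-byte char #2 = C9 AD.
Leading byte 0xC9 = 11001001 matches 110xxxxx → 2-byte sequence.
Byte 1: 0xC9 = 11001001, payload 01001 (5 bits).
Byte 2: 0xAD = 10101101 (10xxxxxx ✓), payload 101101.
Concatenate: 01001101101 = 0x26D (11 bits → U+026D).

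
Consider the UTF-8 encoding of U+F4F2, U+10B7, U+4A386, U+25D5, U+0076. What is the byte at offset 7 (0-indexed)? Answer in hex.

U+F4F2 → 3-byte form EF 93 B2 at offsets 0–2.
U+10B7 → 3-byte form E1 82 B7 at offsets 3–5.
U+4A386 → 4-byte form F1 8A 8E 86 at offsets 6–9.
Offset 7 falls in char 3's range; it's byte 2 of F1 8A 8E 86 = 0x8A.

0x8A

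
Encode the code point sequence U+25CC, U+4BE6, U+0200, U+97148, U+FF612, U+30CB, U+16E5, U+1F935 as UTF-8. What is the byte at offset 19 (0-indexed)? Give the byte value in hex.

U+25CC → 3-byte form E2 97 8C at offsets 0–2.
U+4BE6 → 3-byte form E4 AF A6 at offsets 3–5.
U+0200 → 2-byte form C8 80 at offsets 6–7.
U+97148 → 4-byte form F2 97 85 88 at offsets 8–11.
U+FF612 → 4-byte form F3 BF 98 92 at offsets 12–15.
U+30CB → 3-byte form E3 83 8B at offsets 16–18.
U+16E5 → 3-byte form E1 9B A5 at offsets 19–21.
Offset 19 falls in char 7's range; it's byte 1 of E1 9B A5 = 0xE1.

0xE1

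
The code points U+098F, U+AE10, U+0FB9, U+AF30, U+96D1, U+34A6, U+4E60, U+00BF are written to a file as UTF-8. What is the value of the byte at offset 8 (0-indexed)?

U+098F → 3-byte form E0 A6 8F at offsets 0–2.
U+AE10 → 3-byte form EA B8 90 at offsets 3–5.
U+0FB9 → 3-byte form E0 BE B9 at offsets 6–8.
Offset 8 falls in char 3's range; it's byte 3 of E0 BE B9 = 0xB9.

0xB9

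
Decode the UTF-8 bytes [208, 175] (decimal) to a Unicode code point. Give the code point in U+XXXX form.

Leading byte 0xD0 = 11010000 matches 110xxxxx → 2-byte sequence.
Byte 1: 0xD0 = 11010000, payload 10000 (5 bits).
Byte 2: 0xAF = 10101111 (10xxxxxx ✓), payload 101111.
Concatenate: 10000101111 = 0x42F (11 bits → U+042F).

U+042F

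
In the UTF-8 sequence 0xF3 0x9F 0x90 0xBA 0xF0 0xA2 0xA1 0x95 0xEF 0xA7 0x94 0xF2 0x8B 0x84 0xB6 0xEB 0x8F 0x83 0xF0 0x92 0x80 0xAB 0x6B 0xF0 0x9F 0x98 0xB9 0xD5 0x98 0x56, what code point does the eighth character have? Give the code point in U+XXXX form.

Offset 0: leading byte 0xF3 = 11110011 → 4-byte char #1 = F3 9F 90 BA.
Offset 4: leading byte 0xF0 = 11110000 → 4-byte char #2 = F0 A2 A1 95.
Offset 8: leading byte 0xEF = 11101111 → 3-byte char #3 = EF A7 94.
Offset 11: leading byte 0xF2 = 11110010 → 4-byte char #4 = F2 8B 84 B6.
Offset 15: leading byte 0xEB = 11101011 → 3-byte char #5 = EB 8F 83.
Offset 18: leading byte 0xF0 = 11110000 → 4-byte char #6 = F0 92 80 AB.
Offset 22: leading byte 0x6B = 01101011 → 1-byte char #7 = 6B.
Offset 23: leading byte 0xF0 = 11110000 → 4-byte char #8 = F0 9F 98 B9.
Leading byte 0xF0 = 11110000 matches 11110xxx → 4-byte sequence.
Byte 1: 0xF0 = 11110000, payload 000 (3 bits).
Byte 2: 0x9F = 10011111 (10xxxxxx ✓), payload 011111.
Byte 3: 0x98 = 10011000 (10xxxxxx ✓), payload 011000.
Byte 4: 0xB9 = 10111001 (10xxxxxx ✓), payload 111001.
Concatenate: 000011111011000111001 = 0x1F639 (21 bits → U+1F639).

U+1F639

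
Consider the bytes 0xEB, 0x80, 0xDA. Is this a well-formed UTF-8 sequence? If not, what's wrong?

Leading byte 0xEB = 11101011 → 3-byte form.
Byte 3 is 0xDA = 11011010, which is not 10xxxxxx — expected a continuation byte.

invalid (non-continuation byte where continuation expected)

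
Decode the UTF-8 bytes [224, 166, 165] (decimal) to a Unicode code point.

Leading byte 0xE0 = 11100000 matches 1110xxxx → 3-byte sequence.
Byte 1: 0xE0 = 11100000, payload 0000 (4 bits).
Byte 2: 0xA6 = 10100110 (10xxxxxx ✓), payload 100110.
Byte 3: 0xA5 = 10100101 (10xxxxxx ✓), payload 100101.
Concatenate: 0000100110100101 = 0x9A5 (16 bits → U+09A5).

U+09A5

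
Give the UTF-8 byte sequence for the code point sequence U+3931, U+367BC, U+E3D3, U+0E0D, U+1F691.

U+3931: 3-byte form → E3 A4 B1.
U+367BC: 4-byte form → F0 B6 9E BC.
U+E3D3: 3-byte form → EE 8F 93.
U+0E0D: 3-byte form → E0 B8 8D.
U+1F691: 4-byte form → F0 9F 9A 91.
Concatenated (17 bytes): E3 A4 B1 F0 B6 9E BC EE 8F 93 E0 B8 8D F0 9F 9A 91.

E3 A4 B1 F0 B6 9E BC EE 8F 93 E0 B8 8D F0 9F 9A 91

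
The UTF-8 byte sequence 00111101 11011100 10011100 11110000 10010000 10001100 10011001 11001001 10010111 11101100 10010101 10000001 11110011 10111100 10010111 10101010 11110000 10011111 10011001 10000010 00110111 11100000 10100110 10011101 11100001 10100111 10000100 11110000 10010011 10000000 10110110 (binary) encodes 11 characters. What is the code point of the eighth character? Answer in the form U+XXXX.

U+0037

Offset 0: leading byte 0x3D = 00111101 → 1-byte char #1 = 3D.
Offset 1: leading byte 0xDC = 11011100 → 2-byte char #2 = DC 9C.
Offset 3: leading byte 0xF0 = 11110000 → 4-byte char #3 = F0 90 8C 99.
Offset 7: leading byte 0xC9 = 11001001 → 2-byte char #4 = C9 97.
Offset 9: leading byte 0xEC = 11101100 → 3-byte char #5 = EC 95 81.
Offset 12: leading byte 0xF3 = 11110011 → 4-byte char #6 = F3 BC 97 AA.
Offset 16: leading byte 0xF0 = 11110000 → 4-byte char #7 = F0 9F 99 82.
Offset 20: leading byte 0x37 = 00110111 → 1-byte char #8 = 37.
Leading byte 0x37 = 00110111 matches 0xxxxxxx → 1-byte sequence.
Byte 1: 0x37 = 00110111, payload 0110111 (7 bits).
Concatenate: 0110111 = 0x37 (7 bits → U+0037).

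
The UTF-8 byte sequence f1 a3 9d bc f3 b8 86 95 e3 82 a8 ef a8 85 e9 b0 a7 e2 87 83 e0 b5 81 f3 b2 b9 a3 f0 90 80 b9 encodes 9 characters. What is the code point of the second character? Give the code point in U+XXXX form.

U+F8195

Offset 0: leading byte 0xF1 = 11110001 → 4-byte char #1 = F1 A3 9D BC.
Offset 4: leading byte 0xF3 = 11110011 → 4-byte char #2 = F3 B8 86 95.
Leading byte 0xF3 = 11110011 matches 11110xxx → 4-byte sequence.
Byte 1: 0xF3 = 11110011, payload 011 (3 bits).
Byte 2: 0xB8 = 10111000 (10xxxxxx ✓), payload 111000.
Byte 3: 0x86 = 10000110 (10xxxxxx ✓), payload 000110.
Byte 4: 0x95 = 10010101 (10xxxxxx ✓), payload 010101.
Concatenate: 011111000000110010101 = 0xF8195 (21 bits → U+F8195).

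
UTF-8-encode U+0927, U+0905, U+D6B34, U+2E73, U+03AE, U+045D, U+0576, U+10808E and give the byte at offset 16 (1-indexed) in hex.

0xD1

1-indexed offset 16 is 0-indexed offset 15.
U+0927 → 3-byte form E0 A4 A7 at offsets 0–2.
U+0905 → 3-byte form E0 A4 85 at offsets 3–5.
U+D6B34 → 4-byte form F3 96 AC B4 at offsets 6–9.
U+2E73 → 3-byte form E2 B9 B3 at offsets 10–12.
U+03AE → 2-byte form CE AE at offsets 13–14.
U+045D → 2-byte form D1 9D at offsets 15–16.
Offset 15 falls in char 6's range; it's byte 1 of D1 9D = 0xD1.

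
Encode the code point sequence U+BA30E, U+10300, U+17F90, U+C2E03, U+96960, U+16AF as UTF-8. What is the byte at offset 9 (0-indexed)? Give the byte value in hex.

U+BA30E → 4-byte form F2 BA 8C 8E at offsets 0–3.
U+10300 → 4-byte form F0 90 8C 80 at offsets 4–7.
U+17F90 → 4-byte form F0 97 BE 90 at offsets 8–11.
Offset 9 falls in char 3's range; it's byte 2 of F0 97 BE 90 = 0x97.

0x97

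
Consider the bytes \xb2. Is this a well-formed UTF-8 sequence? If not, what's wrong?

Byte 0xB2 = 10110010 has the form 10xxxxxx — a continuation byte — but there is no preceding leading byte.

invalid (continuation byte with no leading byte)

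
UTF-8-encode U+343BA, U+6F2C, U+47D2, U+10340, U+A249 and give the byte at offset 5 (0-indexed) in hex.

U+343BA → 4-byte form F0 B4 8E BA at offsets 0–3.
U+6F2C → 3-byte form E6 BC AC at offsets 4–6.
Offset 5 falls in char 2's range; it's byte 2 of E6 BC AC = 0xBC.

0xBC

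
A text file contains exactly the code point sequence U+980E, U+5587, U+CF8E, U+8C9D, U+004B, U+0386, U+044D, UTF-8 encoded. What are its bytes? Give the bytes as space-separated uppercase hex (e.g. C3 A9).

E9 A0 8E E5 96 87 EC BE 8E E8 B2 9D 4B CE 86 D1 8D

U+980E: 3-byte form → E9 A0 8E.
U+5587: 3-byte form → E5 96 87.
U+CF8E: 3-byte form → EC BE 8E.
U+8C9D: 3-byte form → E8 B2 9D.
U+004B: 1-byte form → 4B.
U+0386: 2-byte form → CE 86.
U+044D: 2-byte form → D1 8D.
Concatenated (17 bytes): E9 A0 8E E5 96 87 EC BE 8E E8 B2 9D 4B CE 86 D1 8D.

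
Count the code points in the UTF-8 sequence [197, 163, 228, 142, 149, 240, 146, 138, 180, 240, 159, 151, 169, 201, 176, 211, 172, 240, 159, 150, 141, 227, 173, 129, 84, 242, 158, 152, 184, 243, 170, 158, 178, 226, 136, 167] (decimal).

12

Byte at offset 0: 0xC5 = 11000101 → 2-byte char (#1). Advance 2.
Byte at offset 2: 0xE4 = 11100100 → 3-byte char (#2). Advance 3.
Byte at offset 5: 0xF0 = 11110000 → 4-byte char (#3). Advance 4.
Byte at offset 9: 0xF0 = 11110000 → 4-byte char (#4). Advance 4.
Byte at offset 13: 0xC9 = 11001001 → 2-byte char (#5). Advance 2.
Byte at offset 15: 0xD3 = 11010011 → 2-byte char (#6). Advance 2.
Byte at offset 17: 0xF0 = 11110000 → 4-byte char (#7). Advance 4.
Byte at offset 21: 0xE3 = 11100011 → 3-byte char (#8). Advance 3.
Byte at offset 24: 0x54 = 01010100 → 1-byte char (#9). Advance 1.
Byte at offset 25: 0xF2 = 11110010 → 4-byte char (#10). Advance 4.
Byte at offset 29: 0xF3 = 11110011 → 4-byte char (#11). Advance 4.
Byte at offset 33: 0xE2 = 11100010 → 3-byte char (#12). Advance 3.
Reached end at offset 36 after 12 code points.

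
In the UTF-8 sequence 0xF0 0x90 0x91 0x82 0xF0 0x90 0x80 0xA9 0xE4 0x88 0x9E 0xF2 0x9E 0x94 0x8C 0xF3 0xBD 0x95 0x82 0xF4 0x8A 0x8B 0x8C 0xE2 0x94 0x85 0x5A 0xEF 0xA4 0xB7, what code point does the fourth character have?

Offset 0: leading byte 0xF0 = 11110000 → 4-byte char #1 = F0 90 91 82.
Offset 4: leading byte 0xF0 = 11110000 → 4-byte char #2 = F0 90 80 A9.
Offset 8: leading byte 0xE4 = 11100100 → 3-byte char #3 = E4 88 9E.
Offset 11: leading byte 0xF2 = 11110010 → 4-byte char #4 = F2 9E 94 8C.
Leading byte 0xF2 = 11110010 matches 11110xxx → 4-byte sequence.
Byte 1: 0xF2 = 11110010, payload 010 (3 bits).
Byte 2: 0x9E = 10011110 (10xxxxxx ✓), payload 011110.
Byte 3: 0x94 = 10010100 (10xxxxxx ✓), payload 010100.
Byte 4: 0x8C = 10001100 (10xxxxxx ✓), payload 001100.
Concatenate: 010011110010100001100 = 0x9E50C (21 bits → U+9E50C).

U+9E50C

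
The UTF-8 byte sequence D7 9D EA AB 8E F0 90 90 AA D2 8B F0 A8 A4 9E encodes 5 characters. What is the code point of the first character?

Offset 0: leading byte 0xD7 = 11010111 → 2-byte char #1 = D7 9D.
Leading byte 0xD7 = 11010111 matches 110xxxxx → 2-byte sequence.
Byte 1: 0xD7 = 11010111, payload 10111 (5 bits).
Byte 2: 0x9D = 10011101 (10xxxxxx ✓), payload 011101.
Concatenate: 10111011101 = 0x5DD (11 bits → U+05DD).

U+05DD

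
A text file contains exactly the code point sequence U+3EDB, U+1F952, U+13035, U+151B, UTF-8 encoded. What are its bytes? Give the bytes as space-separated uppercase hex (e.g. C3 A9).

E3 BB 9B F0 9F A5 92 F0 93 80 B5 E1 94 9B

U+3EDB: 3-byte form → E3 BB 9B.
U+1F952: 4-byte form → F0 9F A5 92.
U+13035: 4-byte form → F0 93 80 B5.
U+151B: 3-byte form → E1 94 9B.
Concatenated (14 bytes): E3 BB 9B F0 9F A5 92 F0 93 80 B5 E1 94 9B.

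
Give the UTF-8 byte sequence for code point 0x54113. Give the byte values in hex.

F1 94 84 93

U+54113 = 0x54113 = 344339 decimal. In range U+10000–U+10FFFF → 4-byte form: 11110xxx 10xxxxxx 10xxxxxx 10xxxxxx.
Binary (21 bits): 001010100000100010011.
Split 3+6+6+6: 001 | 010100 | 000100 | 010011.
Byte 1: 11110001 = 0xF1.
Byte 2: 10010100 = 0x94.
Byte 3: 10000100 = 0x84.
Byte 4: 10010011 = 0x93.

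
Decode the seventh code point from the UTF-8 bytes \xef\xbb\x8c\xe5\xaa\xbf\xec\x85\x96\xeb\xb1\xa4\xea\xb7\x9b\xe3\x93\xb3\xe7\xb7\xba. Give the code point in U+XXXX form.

U+7DFA

Offset 0: leading byte 0xEF = 11101111 → 3-byte char #1 = EF BB 8C.
Offset 3: leading byte 0xE5 = 11100101 → 3-byte char #2 = E5 AA BF.
Offset 6: leading byte 0xEC = 11101100 → 3-byte char #3 = EC 85 96.
Offset 9: leading byte 0xEB = 11101011 → 3-byte char #4 = EB B1 A4.
Offset 12: leading byte 0xEA = 11101010 → 3-byte char #5 = EA B7 9B.
Offset 15: leading byte 0xE3 = 11100011 → 3-byte char #6 = E3 93 B3.
Offset 18: leading byte 0xE7 = 11100111 → 3-byte char #7 = E7 B7 BA.
Leading byte 0xE7 = 11100111 matches 1110xxxx → 3-byte sequence.
Byte 1: 0xE7 = 11100111, payload 0111 (4 bits).
Byte 2: 0xB7 = 10110111 (10xxxxxx ✓), payload 110111.
Byte 3: 0xBA = 10111010 (10xxxxxx ✓), payload 111010.
Concatenate: 0111110111111010 = 0x7DFA (16 bits → U+7DFA).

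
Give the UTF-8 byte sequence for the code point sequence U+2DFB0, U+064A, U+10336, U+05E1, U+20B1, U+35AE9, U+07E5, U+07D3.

F0 AD BE B0 D9 8A F0 90 8C B6 D7 A1 E2 82 B1 F0 B5 AB A9 DF A5 DF 93

U+2DFB0: 4-byte form → F0 AD BE B0.
U+064A: 2-byte form → D9 8A.
U+10336: 4-byte form → F0 90 8C B6.
U+05E1: 2-byte form → D7 A1.
U+20B1: 3-byte form → E2 82 B1.
U+35AE9: 4-byte form → F0 B5 AB A9.
U+07E5: 2-byte form → DF A5.
U+07D3: 2-byte form → DF 93.
Concatenated (23 bytes): F0 AD BE B0 D9 8A F0 90 8C B6 D7 A1 E2 82 B1 F0 B5 AB A9 DF A5 DF 93.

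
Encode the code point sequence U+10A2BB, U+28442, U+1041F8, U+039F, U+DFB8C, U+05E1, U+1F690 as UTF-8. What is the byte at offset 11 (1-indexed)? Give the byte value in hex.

0x87

1-indexed offset 11 is 0-indexed offset 10.
U+10A2BB → 4-byte form F4 8A 8A BB at offsets 0–3.
U+28442 → 4-byte form F0 A8 91 82 at offsets 4–7.
U+1041F8 → 4-byte form F4 84 87 B8 at offsets 8–11.
Offset 10 falls in char 3's range; it's byte 3 of F4 84 87 B8 = 0x87.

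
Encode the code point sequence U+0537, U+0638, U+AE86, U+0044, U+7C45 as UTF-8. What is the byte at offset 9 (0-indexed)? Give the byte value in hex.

U+0537 → 2-byte form D4 B7 at offsets 0–1.
U+0638 → 2-byte form D8 B8 at offsets 2–3.
U+AE86 → 3-byte form EA BA 86 at offsets 4–6.
U+0044 → 1-byte form 44 at offsets 7–7.
U+7C45 → 3-byte form E7 B1 85 at offsets 8–10.
Offset 9 falls in char 5's range; it's byte 2 of E7 B1 85 = 0xB1.

0xB1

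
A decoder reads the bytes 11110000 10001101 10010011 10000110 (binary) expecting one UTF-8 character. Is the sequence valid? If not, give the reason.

Leading byte 0xF0 = 11110000 → 4-byte form.
Continuation bytes all match 10xxxxxx. Payload decodes to 0xD4C6.
But 0xD4C6 < 0x10000, the minimum for a 4-byte sequence — this is an overlong encoding.

invalid (overlong encoding)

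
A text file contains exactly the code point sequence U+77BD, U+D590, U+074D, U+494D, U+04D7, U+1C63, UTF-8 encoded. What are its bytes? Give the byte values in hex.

U+77BD: 3-byte form → E7 9E BD.
U+D590: 3-byte form → ED 96 90.
U+074D: 2-byte form → DD 8D.
U+494D: 3-byte form → E4 A5 8D.
U+04D7: 2-byte form → D3 97.
U+1C63: 3-byte form → E1 B1 A3.
Concatenated (16 bytes): E7 9E BD ED 96 90 DD 8D E4 A5 8D D3 97 E1 B1 A3.

E7 9E BD ED 96 90 DD 8D E4 A5 8D D3 97 E1 B1 A3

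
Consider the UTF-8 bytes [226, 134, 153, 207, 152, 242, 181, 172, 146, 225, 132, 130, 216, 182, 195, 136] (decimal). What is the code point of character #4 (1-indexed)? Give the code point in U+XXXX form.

Offset 0: leading byte 0xE2 = 11100010 → 3-byte char #1 = E2 86 99.
Offset 3: leading byte 0xCF = 11001111 → 2-byte char #2 = CF 98.
Offset 5: leading byte 0xF2 = 11110010 → 4-byte char #3 = F2 B5 AC 92.
Offset 9: leading byte 0xE1 = 11100001 → 3-byte char #4 = E1 84 82.
Leading byte 0xE1 = 11100001 matches 1110xxxx → 3-byte sequence.
Byte 1: 0xE1 = 11100001, payload 0001 (4 bits).
Byte 2: 0x84 = 10000100 (10xxxxxx ✓), payload 000100.
Byte 3: 0x82 = 10000010 (10xxxxxx ✓), payload 000010.
Concatenate: 0001000100000010 = 0x1102 (16 bits → U+1102).

U+1102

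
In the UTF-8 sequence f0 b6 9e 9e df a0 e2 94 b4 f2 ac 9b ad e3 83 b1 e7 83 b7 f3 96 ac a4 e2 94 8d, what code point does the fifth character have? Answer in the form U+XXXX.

U+30F1

Offset 0: leading byte 0xF0 = 11110000 → 4-byte char #1 = F0 B6 9E 9E.
Offset 4: leading byte 0xDF = 11011111 → 2-byte char #2 = DF A0.
Offset 6: leading byte 0xE2 = 11100010 → 3-byte char #3 = E2 94 B4.
Offset 9: leading byte 0xF2 = 11110010 → 4-byte char #4 = F2 AC 9B AD.
Offset 13: leading byte 0xE3 = 11100011 → 3-byte char #5 = E3 83 B1.
Leading byte 0xE3 = 11100011 matches 1110xxxx → 3-byte sequence.
Byte 1: 0xE3 = 11100011, payload 0011 (4 bits).
Byte 2: 0x83 = 10000011 (10xxxxxx ✓), payload 000011.
Byte 3: 0xB1 = 10110001 (10xxxxxx ✓), payload 110001.
Concatenate: 0011000011110001 = 0x30F1 (16 bits → U+30F1).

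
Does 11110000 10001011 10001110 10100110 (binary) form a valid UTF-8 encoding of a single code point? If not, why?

invalid (overlong encoding)

Leading byte 0xF0 = 11110000 → 4-byte form.
Continuation bytes all match 10xxxxxx. Payload decodes to 0xB3A6.
But 0xB3A6 < 0x10000, the minimum for a 4-byte sequence — this is an overlong encoding.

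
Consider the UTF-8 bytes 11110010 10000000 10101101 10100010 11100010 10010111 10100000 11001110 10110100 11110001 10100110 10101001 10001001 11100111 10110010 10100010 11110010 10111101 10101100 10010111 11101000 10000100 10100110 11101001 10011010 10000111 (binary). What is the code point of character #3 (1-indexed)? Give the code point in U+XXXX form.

Offset 0: leading byte 0xF2 = 11110010 → 4-byte char #1 = F2 80 AD A2.
Offset 4: leading byte 0xE2 = 11100010 → 3-byte char #2 = E2 97 A0.
Offset 7: leading byte 0xCE = 11001110 → 2-byte char #3 = CE B4.
Leading byte 0xCE = 11001110 matches 110xxxxx → 2-byte sequence.
Byte 1: 0xCE = 11001110, payload 01110 (5 bits).
Byte 2: 0xB4 = 10110100 (10xxxxxx ✓), payload 110100.
Concatenate: 01110110100 = 0x3B4 (11 bits → U+03B4).

U+03B4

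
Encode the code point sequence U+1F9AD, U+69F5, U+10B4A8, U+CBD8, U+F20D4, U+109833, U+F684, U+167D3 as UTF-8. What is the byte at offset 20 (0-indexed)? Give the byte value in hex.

U+1F9AD → 4-byte form F0 9F A6 AD at offsets 0–3.
U+69F5 → 3-byte form E6 A7 B5 at offsets 4–6.
U+10B4A8 → 4-byte form F4 8B 92 A8 at offsets 7–10.
U+CBD8 → 3-byte form EC AF 98 at offsets 11–13.
U+F20D4 → 4-byte form F3 B2 83 94 at offsets 14–17.
U+109833 → 4-byte form F4 89 A0 B3 at offsets 18–21.
Offset 20 falls in char 6's range; it's byte 3 of F4 89 A0 B3 = 0xA0.

0xA0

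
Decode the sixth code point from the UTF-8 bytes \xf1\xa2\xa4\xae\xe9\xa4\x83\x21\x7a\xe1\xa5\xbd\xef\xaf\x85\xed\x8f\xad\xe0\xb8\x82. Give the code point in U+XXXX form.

Offset 0: leading byte 0xF1 = 11110001 → 4-byte char #1 = F1 A2 A4 AE.
Offset 4: leading byte 0xE9 = 11101001 → 3-byte char #2 = E9 A4 83.
Offset 7: leading byte 0x21 = 00100001 → 1-byte char #3 = 21.
Offset 8: leading byte 0x7A = 01111010 → 1-byte char #4 = 7A.
Offset 9: leading byte 0xE1 = 11100001 → 3-byte char #5 = E1 A5 BD.
Offset 12: leading byte 0xEF = 11101111 → 3-byte char #6 = EF AF 85.
Leading byte 0xEF = 11101111 matches 1110xxxx → 3-byte sequence.
Byte 1: 0xEF = 11101111, payload 1111 (4 bits).
Byte 2: 0xAF = 10101111 (10xxxxxx ✓), payload 101111.
Byte 3: 0x85 = 10000101 (10xxxxxx ✓), payload 000101.
Concatenate: 1111101111000101 = 0xFBC5 (16 bits → U+FBC5).

U+FBC5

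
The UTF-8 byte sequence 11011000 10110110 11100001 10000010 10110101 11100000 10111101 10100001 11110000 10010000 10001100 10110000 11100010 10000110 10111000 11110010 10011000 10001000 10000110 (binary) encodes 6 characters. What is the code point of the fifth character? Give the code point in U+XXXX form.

U+21B8

Offset 0: leading byte 0xD8 = 11011000 → 2-byte char #1 = D8 B6.
Offset 2: leading byte 0xE1 = 11100001 → 3-byte char #2 = E1 82 B5.
Offset 5: leading byte 0xE0 = 11100000 → 3-byte char #3 = E0 BD A1.
Offset 8: leading byte 0xF0 = 11110000 → 4-byte char #4 = F0 90 8C B0.
Offset 12: leading byte 0xE2 = 11100010 → 3-byte char #5 = E2 86 B8.
Leading byte 0xE2 = 11100010 matches 1110xxxx → 3-byte sequence.
Byte 1: 0xE2 = 11100010, payload 0010 (4 bits).
Byte 2: 0x86 = 10000110 (10xxxxxx ✓), payload 000110.
Byte 3: 0xB8 = 10111000 (10xxxxxx ✓), payload 111000.
Concatenate: 0010000110111000 = 0x21B8 (16 bits → U+21B8).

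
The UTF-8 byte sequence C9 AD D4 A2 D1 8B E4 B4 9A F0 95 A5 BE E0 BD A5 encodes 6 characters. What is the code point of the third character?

Offset 0: leading byte 0xC9 = 11001001 → 2-byte char #1 = C9 AD.
Offset 2: leading byte 0xD4 = 11010100 → 2-byte char #2 = D4 A2.
Offset 4: leading byte 0xD1 = 11010001 → 2-byte char #3 = D1 8B.
Leading byte 0xD1 = 11010001 matches 110xxxxx → 2-byte sequence.
Byte 1: 0xD1 = 11010001, payload 10001 (5 bits).
Byte 2: 0x8B = 10001011 (10xxxxxx ✓), payload 001011.
Concatenate: 10001001011 = 0x44B (11 bits → U+044B).

U+044B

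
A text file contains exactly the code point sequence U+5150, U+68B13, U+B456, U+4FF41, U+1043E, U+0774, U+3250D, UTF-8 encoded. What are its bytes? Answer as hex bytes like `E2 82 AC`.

E5 85 90 F1 A8 AC 93 EB 91 96 F1 8F BD 81 F0 90 90 BE DD B4 F0 B2 94 8D

U+5150: 3-byte form → E5 85 90.
U+68B13: 4-byte form → F1 A8 AC 93.
U+B456: 3-byte form → EB 91 96.
U+4FF41: 4-byte form → F1 8F BD 81.
U+1043E: 4-byte form → F0 90 90 BE.
U+0774: 2-byte form → DD B4.
U+3250D: 4-byte form → F0 B2 94 8D.
Concatenated (24 bytes): E5 85 90 F1 A8 AC 93 EB 91 96 F1 8F BD 81 F0 90 90 BE DD B4 F0 B2 94 8D.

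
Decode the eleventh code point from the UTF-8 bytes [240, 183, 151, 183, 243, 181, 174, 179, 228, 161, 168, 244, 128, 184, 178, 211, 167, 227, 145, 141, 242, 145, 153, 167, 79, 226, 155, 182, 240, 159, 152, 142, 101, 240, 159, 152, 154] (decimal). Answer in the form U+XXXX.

U+0065

Offset 0: leading byte 0xF0 = 11110000 → 4-byte char #1 = F0 B7 97 B7.
Offset 4: leading byte 0xF3 = 11110011 → 4-byte char #2 = F3 B5 AE B3.
Offset 8: leading byte 0xE4 = 11100100 → 3-byte char #3 = E4 A1 A8.
Offset 11: leading byte 0xF4 = 11110100 → 4-byte char #4 = F4 80 B8 B2.
Offset 15: leading byte 0xD3 = 11010011 → 2-byte char #5 = D3 A7.
Offset 17: leading byte 0xE3 = 11100011 → 3-byte char #6 = E3 91 8D.
Offset 20: leading byte 0xF2 = 11110010 → 4-byte char #7 = F2 91 99 A7.
Offset 24: leading byte 0x4F = 01001111 → 1-byte char #8 = 4F.
Offset 25: leading byte 0xE2 = 11100010 → 3-byte char #9 = E2 9B B6.
Offset 28: leading byte 0xF0 = 11110000 → 4-byte char #10 = F0 9F 98 8E.
Offset 32: leading byte 0x65 = 01100101 → 1-byte char #11 = 65.
Leading byte 0x65 = 01100101 matches 0xxxxxxx → 1-byte sequence.
Byte 1: 0x65 = 01100101, payload 1100101 (7 bits).
Concatenate: 1100101 = 0x65 (7 bits → U+0065).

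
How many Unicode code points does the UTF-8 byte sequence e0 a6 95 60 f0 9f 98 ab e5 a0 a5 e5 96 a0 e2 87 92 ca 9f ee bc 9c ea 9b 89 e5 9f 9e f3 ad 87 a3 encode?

11

Byte at offset 0: 0xE0 = 11100000 → 3-byte char (#1). Advance 3.
Byte at offset 3: 0x60 = 01100000 → 1-byte char (#2). Advance 1.
Byte at offset 4: 0xF0 = 11110000 → 4-byte char (#3). Advance 4.
Byte at offset 8: 0xE5 = 11100101 → 3-byte char (#4). Advance 3.
Byte at offset 11: 0xE5 = 11100101 → 3-byte char (#5). Advance 3.
Byte at offset 14: 0xE2 = 11100010 → 3-byte char (#6). Advance 3.
Byte at offset 17: 0xCA = 11001010 → 2-byte char (#7). Advance 2.
Byte at offset 19: 0xEE = 11101110 → 3-byte char (#8). Advance 3.
Byte at offset 22: 0xEA = 11101010 → 3-byte char (#9). Advance 3.
Byte at offset 25: 0xE5 = 11100101 → 3-byte char (#10). Advance 3.
Byte at offset 28: 0xF3 = 11110011 → 4-byte char (#11). Advance 4.
Reached end at offset 32 after 11 code points.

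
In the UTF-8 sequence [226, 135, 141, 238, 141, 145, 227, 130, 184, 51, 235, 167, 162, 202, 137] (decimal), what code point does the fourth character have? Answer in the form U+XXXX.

Offset 0: leading byte 0xE2 = 11100010 → 3-byte char #1 = E2 87 8D.
Offset 3: leading byte 0xEE = 11101110 → 3-byte char #2 = EE 8D 91.
Offset 6: leading byte 0xE3 = 11100011 → 3-byte char #3 = E3 82 B8.
Offset 9: leading byte 0x33 = 00110011 → 1-byte char #4 = 33.
Leading byte 0x33 = 00110011 matches 0xxxxxxx → 1-byte sequence.
Byte 1: 0x33 = 00110011, payload 0110011 (7 bits).
Concatenate: 0110011 = 0x33 (7 bits → U+0033).

U+0033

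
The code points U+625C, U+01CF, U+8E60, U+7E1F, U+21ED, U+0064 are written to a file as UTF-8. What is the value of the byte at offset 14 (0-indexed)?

U+625C → 3-byte form E6 89 9C at offsets 0–2.
U+01CF → 2-byte form C7 8F at offsets 3–4.
U+8E60 → 3-byte form E8 B9 A0 at offsets 5–7.
U+7E1F → 3-byte form E7 B8 9F at offsets 8–10.
U+21ED → 3-byte form E2 87 AD at offsets 11–13.
U+0064 → 1-byte form 64 at offsets 14–14.
Offset 14 falls in char 6's range; it's byte 1 of 64 = 0x64.

0x64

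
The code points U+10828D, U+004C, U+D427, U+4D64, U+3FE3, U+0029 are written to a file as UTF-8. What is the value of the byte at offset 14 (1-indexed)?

1-indexed offset 14 is 0-indexed offset 13.
U+10828D → 4-byte form F4 88 8A 8D at offsets 0–3.
U+004C → 1-byte form 4C at offsets 4–4.
U+D427 → 3-byte form ED 90 A7 at offsets 5–7.
U+4D64 → 3-byte form E4 B5 A4 at offsets 8–10.
U+3FE3 → 3-byte form E3 BF A3 at offsets 11–13.
Offset 13 falls in char 5's range; it's byte 3 of E3 BF A3 = 0xA3.

0xA3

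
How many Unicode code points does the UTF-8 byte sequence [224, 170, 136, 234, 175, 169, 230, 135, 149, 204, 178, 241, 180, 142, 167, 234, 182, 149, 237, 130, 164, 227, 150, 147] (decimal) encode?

Byte at offset 0: 0xE0 = 11100000 → 3-byte char (#1). Advance 3.
Byte at offset 3: 0xEA = 11101010 → 3-byte char (#2). Advance 3.
Byte at offset 6: 0xE6 = 11100110 → 3-byte char (#3). Advance 3.
Byte at offset 9: 0xCC = 11001100 → 2-byte char (#4). Advance 2.
Byte at offset 11: 0xF1 = 11110001 → 4-byte char (#5). Advance 4.
Byte at offset 15: 0xEA = 11101010 → 3-byte char (#6). Advance 3.
Byte at offset 18: 0xED = 11101101 → 3-byte char (#7). Advance 3.
Byte at offset 21: 0xE3 = 11100011 → 3-byte char (#8). Advance 3.
Reached end at offset 24 after 8 code points.

8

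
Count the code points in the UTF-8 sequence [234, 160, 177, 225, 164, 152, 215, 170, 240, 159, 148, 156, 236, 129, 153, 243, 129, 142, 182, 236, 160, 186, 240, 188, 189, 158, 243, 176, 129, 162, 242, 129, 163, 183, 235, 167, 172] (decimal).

11

Byte at offset 0: 0xEA = 11101010 → 3-byte char (#1). Advance 3.
Byte at offset 3: 0xE1 = 11100001 → 3-byte char (#2). Advance 3.
Byte at offset 6: 0xD7 = 11010111 → 2-byte char (#3). Advance 2.
Byte at offset 8: 0xF0 = 11110000 → 4-byte char (#4). Advance 4.
Byte at offset 12: 0xEC = 11101100 → 3-byte char (#5). Advance 3.
Byte at offset 15: 0xF3 = 11110011 → 4-byte char (#6). Advance 4.
Byte at offset 19: 0xEC = 11101100 → 3-byte char (#7). Advance 3.
Byte at offset 22: 0xF0 = 11110000 → 4-byte char (#8). Advance 4.
Byte at offset 26: 0xF3 = 11110011 → 4-byte char (#9). Advance 4.
Byte at offset 30: 0xF2 = 11110010 → 4-byte char (#10). Advance 4.
Byte at offset 34: 0xEB = 11101011 → 3-byte char (#11). Advance 3.
Reached end at offset 37 after 11 code points.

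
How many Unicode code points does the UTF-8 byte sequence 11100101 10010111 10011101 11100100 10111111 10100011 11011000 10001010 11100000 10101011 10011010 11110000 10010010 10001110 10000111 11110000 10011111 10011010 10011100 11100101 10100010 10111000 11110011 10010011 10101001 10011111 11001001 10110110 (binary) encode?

9

Byte at offset 0: 0xE5 = 11100101 → 3-byte char (#1). Advance 3.
Byte at offset 3: 0xE4 = 11100100 → 3-byte char (#2). Advance 3.
Byte at offset 6: 0xD8 = 11011000 → 2-byte char (#3). Advance 2.
Byte at offset 8: 0xE0 = 11100000 → 3-byte char (#4). Advance 3.
Byte at offset 11: 0xF0 = 11110000 → 4-byte char (#5). Advance 4.
Byte at offset 15: 0xF0 = 11110000 → 4-byte char (#6). Advance 4.
Byte at offset 19: 0xE5 = 11100101 → 3-byte char (#7). Advance 3.
Byte at offset 22: 0xF3 = 11110011 → 4-byte char (#8). Advance 4.
Byte at offset 26: 0xC9 = 11001001 → 2-byte char (#9). Advance 2.
Reached end at offset 28 after 9 code points.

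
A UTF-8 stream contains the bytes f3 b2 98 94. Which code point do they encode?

U+F2614

Leading byte 0xF3 = 11110011 matches 11110xxx → 4-byte sequence.
Byte 1: 0xF3 = 11110011, payload 011 (3 bits).
Byte 2: 0xB2 = 10110010 (10xxxxxx ✓), payload 110010.
Byte 3: 0x98 = 10011000 (10xxxxxx ✓), payload 011000.
Byte 4: 0x94 = 10010100 (10xxxxxx ✓), payload 010100.
Concatenate: 011110010011000010100 = 0xF2614 (21 bits → U+F2614).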